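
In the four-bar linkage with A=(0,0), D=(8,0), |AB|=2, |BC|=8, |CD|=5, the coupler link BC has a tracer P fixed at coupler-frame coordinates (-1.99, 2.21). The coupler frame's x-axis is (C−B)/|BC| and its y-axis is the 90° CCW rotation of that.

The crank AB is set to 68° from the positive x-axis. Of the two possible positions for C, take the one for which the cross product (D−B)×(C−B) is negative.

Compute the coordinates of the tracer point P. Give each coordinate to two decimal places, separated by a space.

A=(0,0), D=(8.00,0)
B = A + 2.00·(cos68°, sin68°) = (0.7492, 1.8544)
|BD| = 7.4842
circle(B,8.00) ∩ circle(D,5.00): a=6.3476, h=4.8691
  candidates: C₊=(8.1053,4.9989) cross=36.441; C₋=(5.6924,-4.4357) cross=-36.441
  mode - wants cross < 0 → take C=(5.6924,-4.4357) (cross=-36.441)
ex = (C−B)/|BC| = (0.6179,-0.7863); ey = (0.7863,0.6179)
P = B + -1.99·ex + 2.21·ey = (1.2572,4.7846)

1.26 4.78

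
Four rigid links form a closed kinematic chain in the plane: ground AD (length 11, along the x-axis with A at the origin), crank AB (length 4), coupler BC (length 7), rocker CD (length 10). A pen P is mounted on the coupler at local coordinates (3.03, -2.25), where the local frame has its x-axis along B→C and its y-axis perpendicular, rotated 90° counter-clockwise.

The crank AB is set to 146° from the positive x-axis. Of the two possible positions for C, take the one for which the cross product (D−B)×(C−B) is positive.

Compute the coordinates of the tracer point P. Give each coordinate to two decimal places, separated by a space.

0.43 1.77

A=(0,0), D=(11.00,0)
B = A + 4.00·(cos146°, sin146°) = (-3.3162, 2.2368)
|BD| = 14.4898
circle(B,7.00) ∩ circle(D,10.00): a=5.4851, h=4.3490
  candidates: C₊=(2.7745,5.6870) cross=63.017; C₋=(1.4318,-2.9069) cross=-63.017
  mode + wants cross > 0 → take C=(2.7745,5.6870) (cross=63.017)
ex = (C−B)/|BC| = (0.8701,0.4929); ey = (-0.4929,0.8701)
P = B + 3.03·ex + -2.25·ey = (0.4292,1.7725)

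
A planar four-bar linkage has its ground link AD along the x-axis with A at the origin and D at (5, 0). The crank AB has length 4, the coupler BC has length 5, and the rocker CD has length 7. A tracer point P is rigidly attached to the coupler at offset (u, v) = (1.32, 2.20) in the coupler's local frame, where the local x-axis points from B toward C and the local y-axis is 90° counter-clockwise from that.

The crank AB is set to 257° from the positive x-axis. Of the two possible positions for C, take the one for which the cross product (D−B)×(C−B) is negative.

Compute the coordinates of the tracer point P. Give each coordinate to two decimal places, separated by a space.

A=(0,0), D=(5.00,0)
B = A + 4.00·(cos257°, sin257°) = (-0.8998, -3.8975)
|BD| = 7.0709
circle(B,5.00) ∩ circle(D,7.00): a=1.8384, h=4.6498
  candidates: C₊=(-1.9289,0.9955) cross=32.878; C₋=(3.1970,-6.7638) cross=-32.878
  mode - wants cross < 0 → take C=(3.1970,-6.7638) (cross=-32.878)
ex = (C−B)/|BC| = (0.8194,-0.5733); ey = (0.5733,0.8194)
P = B + 1.32·ex + 2.20·ey = (1.4430,-2.8516)

1.44 -2.85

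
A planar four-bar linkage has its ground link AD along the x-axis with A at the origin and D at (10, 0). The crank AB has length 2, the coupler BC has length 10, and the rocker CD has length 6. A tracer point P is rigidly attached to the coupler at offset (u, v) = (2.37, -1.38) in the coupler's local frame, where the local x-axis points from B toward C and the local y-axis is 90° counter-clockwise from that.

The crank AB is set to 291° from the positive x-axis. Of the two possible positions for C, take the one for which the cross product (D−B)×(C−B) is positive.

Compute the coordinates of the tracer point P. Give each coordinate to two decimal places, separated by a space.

A=(0,0), D=(10.00,0)
B = A + 2.00·(cos291°, sin291°) = (0.7167, -1.8672)
|BD| = 9.4692
circle(B,10.00) ∩ circle(D,6.00): a=8.1140, h=5.8449
  candidates: C₊=(7.5189,5.4630) cross=55.347; C₋=(9.8239,-5.9974) cross=-55.347
  mode + wants cross > 0 → take C=(7.5189,5.4630) (cross=55.347)
ex = (C−B)/|BC| = (0.6802,0.7330); ey = (-0.7330,0.6802)
P = B + 2.37·ex + -1.38·ey = (3.3404,-1.0686)

3.34 -1.07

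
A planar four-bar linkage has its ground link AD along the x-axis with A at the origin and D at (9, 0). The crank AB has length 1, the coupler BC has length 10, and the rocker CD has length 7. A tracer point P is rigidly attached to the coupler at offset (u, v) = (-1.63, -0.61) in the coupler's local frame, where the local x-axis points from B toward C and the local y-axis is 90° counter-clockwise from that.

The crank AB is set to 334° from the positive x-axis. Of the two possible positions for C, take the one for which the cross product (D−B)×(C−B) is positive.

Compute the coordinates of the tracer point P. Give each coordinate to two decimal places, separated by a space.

A=(0,0), D=(9.00,0)
B = A + 1.00·(cos334°, sin334°) = (0.8988, -0.4384)
|BD| = 8.1131
circle(B,10.00) ∩ circle(D,7.00): a=7.1996, h=6.9401
  candidates: C₊=(7.7129,6.8807) cross=56.306; C₋=(8.4629,-6.9794) cross=-56.306
  mode + wants cross > 0 → take C=(7.7129,6.8807) (cross=56.306)
ex = (C−B)/|BC| = (0.6814,0.7319); ey = (-0.7319,0.6814)
P = B + -1.63·ex + -0.61·ey = (0.2346,-2.0470)

0.23 -2.05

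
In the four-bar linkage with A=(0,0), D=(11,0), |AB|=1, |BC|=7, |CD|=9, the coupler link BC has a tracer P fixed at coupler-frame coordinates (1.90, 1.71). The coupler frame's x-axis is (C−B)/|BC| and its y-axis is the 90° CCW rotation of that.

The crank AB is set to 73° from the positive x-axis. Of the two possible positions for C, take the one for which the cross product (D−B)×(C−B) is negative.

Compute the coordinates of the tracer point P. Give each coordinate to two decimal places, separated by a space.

A=(0,0), D=(11.00,0)
B = A + 1.00·(cos73°, sin73°) = (0.2924, 0.9563)
|BD| = 10.7502
circle(B,7.00) ∩ circle(D,9.00): a=3.8868, h=5.8218
  candidates: C₊=(4.6816,6.4092) cross=62.585; C₋=(3.6459,-5.1881) cross=-62.585
  mode - wants cross < 0 → take C=(3.6459,-5.1881) (cross=-62.585)
ex = (C−B)/|BC| = (0.4791,-0.8778); ey = (0.8778,0.4791)
P = B + 1.90·ex + 1.71·ey = (2.7036,0.1077)

2.70 0.11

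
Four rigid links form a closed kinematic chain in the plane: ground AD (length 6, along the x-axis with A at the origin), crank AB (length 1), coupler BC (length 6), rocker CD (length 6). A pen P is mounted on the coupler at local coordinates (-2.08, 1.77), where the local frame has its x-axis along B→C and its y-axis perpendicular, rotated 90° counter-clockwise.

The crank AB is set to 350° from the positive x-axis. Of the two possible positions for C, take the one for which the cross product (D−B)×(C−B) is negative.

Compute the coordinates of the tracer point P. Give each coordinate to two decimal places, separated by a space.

A=(0,0), D=(6.00,0)
B = A + 1.00·(cos350°, sin350°) = (0.9848, -0.1736)
|BD| = 5.0182
circle(B,6.00) ∩ circle(D,6.00): a=2.5091, h=5.4502
  candidates: C₊=(3.3038,5.3601) cross=27.350; C₋=(3.6810,-5.5337) cross=-27.350
  mode - wants cross < 0 → take C=(3.6810,-5.5337) (cross=-27.350)
ex = (C−B)/|BC| = (0.4494,-0.8933); ey = (0.8933,0.4494)
P = B + -2.08·ex + 1.77·ey = (1.6314,2.4799)

1.63 2.48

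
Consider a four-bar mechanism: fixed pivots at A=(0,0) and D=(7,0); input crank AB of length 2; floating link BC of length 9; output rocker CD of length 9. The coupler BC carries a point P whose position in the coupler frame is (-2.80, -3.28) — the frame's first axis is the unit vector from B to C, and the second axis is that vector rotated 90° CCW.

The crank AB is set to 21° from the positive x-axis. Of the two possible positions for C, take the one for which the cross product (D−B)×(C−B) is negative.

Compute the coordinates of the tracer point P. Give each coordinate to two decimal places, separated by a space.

A=(0,0), D=(7.00,0)
B = A + 2.00·(cos21°, sin21°) = (1.8672, 0.7167)
|BD| = 5.1826
circle(B,9.00) ∩ circle(D,9.00): a=2.5913, h=8.6189
  candidates: C₊=(5.6255,8.8944) cross=44.669; C₋=(3.2416,-8.1777) cross=-44.669
  mode - wants cross < 0 → take C=(3.2416,-8.1777) (cross=-44.669)
ex = (C−B)/|BC| = (0.1527,-0.9883); ey = (0.9883,0.1527)
P = B + -2.80·ex + -3.28·ey = (-1.8020,2.9830)

-1.80 2.98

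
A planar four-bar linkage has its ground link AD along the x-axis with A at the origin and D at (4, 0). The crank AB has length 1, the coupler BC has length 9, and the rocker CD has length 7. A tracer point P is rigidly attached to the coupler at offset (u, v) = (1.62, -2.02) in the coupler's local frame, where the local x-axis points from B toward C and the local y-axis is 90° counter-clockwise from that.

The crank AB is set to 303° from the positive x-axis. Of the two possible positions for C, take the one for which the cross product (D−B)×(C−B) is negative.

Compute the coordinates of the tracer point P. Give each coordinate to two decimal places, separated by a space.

A=(0,0), D=(4.00,0)
B = A + 1.00·(cos303°, sin303°) = (0.5446, -0.8387)
|BD| = 3.5557
circle(B,9.00) ∩ circle(D,7.00): a=6.2777, h=6.4491
  candidates: C₊=(5.1241,6.9092) cross=22.931; C₋=(8.1663,-5.6251) cross=-22.931
  mode - wants cross < 0 → take C=(8.1663,-5.6251) (cross=-22.931)
ex = (C−B)/|BC| = (0.8469,-0.5318); ey = (0.5318,0.8469)
P = B + 1.62·ex + -2.02·ey = (0.8423,-3.4109)

0.84 -3.41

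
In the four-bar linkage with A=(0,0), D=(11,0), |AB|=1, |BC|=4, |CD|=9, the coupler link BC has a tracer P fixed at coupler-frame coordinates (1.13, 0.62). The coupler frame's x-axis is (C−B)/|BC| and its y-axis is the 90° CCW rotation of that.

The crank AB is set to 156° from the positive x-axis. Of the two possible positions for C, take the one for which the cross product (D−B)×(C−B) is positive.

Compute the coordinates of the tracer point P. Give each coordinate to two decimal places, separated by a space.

A=(0,0), D=(11.00,0)
B = A + 1.00·(cos156°, sin156°) = (-0.9135, 0.4067)
|BD| = 11.9205
circle(B,4.00) ∩ circle(D,9.00): a=3.2338, h=2.3542
  candidates: C₊=(2.3987,2.6492) cross=28.063; C₋=(2.2381,-2.0564) cross=-28.063
  mode + wants cross > 0 → take C=(2.3987,2.6492) (cross=28.063)
ex = (C−B)/|BC| = (0.8281,0.5606); ey = (-0.5606,0.8281)
P = B + 1.13·ex + 0.62·ey = (-0.3254,1.5536)

-0.33 1.55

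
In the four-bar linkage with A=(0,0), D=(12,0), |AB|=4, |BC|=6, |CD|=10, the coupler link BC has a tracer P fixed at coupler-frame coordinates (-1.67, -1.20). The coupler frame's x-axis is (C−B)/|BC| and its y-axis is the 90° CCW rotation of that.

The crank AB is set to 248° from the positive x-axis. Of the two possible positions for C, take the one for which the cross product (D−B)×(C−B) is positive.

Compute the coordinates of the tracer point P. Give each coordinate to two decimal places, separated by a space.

A=(0,0), D=(12.00,0)
B = A + 4.00·(cos248°, sin248°) = (-1.4984, -3.7087)
|BD| = 13.9987
circle(B,6.00) ∩ circle(D,10.00): a=4.7134, h=3.7127
  candidates: C₊=(2.0629,1.1200) cross=51.972; C₋=(4.0302,-6.0400) cross=-51.972
  mode + wants cross > 0 → take C=(2.0629,1.1200) (cross=51.972)
ex = (C−B)/|BC| = (0.5936,0.8048); ey = (-0.8048,0.5936)
P = B + -1.67·ex + -1.20·ey = (-1.5239,-5.7650)

-1.52 -5.77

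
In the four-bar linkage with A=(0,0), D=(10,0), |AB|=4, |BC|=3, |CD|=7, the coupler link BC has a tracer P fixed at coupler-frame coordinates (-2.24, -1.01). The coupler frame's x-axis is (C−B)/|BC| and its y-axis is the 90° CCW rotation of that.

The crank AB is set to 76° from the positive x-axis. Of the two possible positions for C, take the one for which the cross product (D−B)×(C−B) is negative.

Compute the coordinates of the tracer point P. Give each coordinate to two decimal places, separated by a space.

A=(0,0), D=(10.00,0)
B = A + 4.00·(cos76°, sin76°) = (0.9677, 3.8812)
|BD| = 9.8309
circle(B,3.00) ∩ circle(D,7.00): a=2.8810, h=0.8364
  candidates: C₊=(3.9449,3.5123) cross=8.223; C₋=(3.2845,1.9753) cross=-8.223
  mode - wants cross < 0 → take C=(3.2845,1.9753) (cross=-8.223)
ex = (C−B)/|BC| = (0.7723,-0.6353); ey = (0.6353,0.7723)
P = B + -2.24·ex + -1.01·ey = (-1.4038,4.5243)

-1.40 4.52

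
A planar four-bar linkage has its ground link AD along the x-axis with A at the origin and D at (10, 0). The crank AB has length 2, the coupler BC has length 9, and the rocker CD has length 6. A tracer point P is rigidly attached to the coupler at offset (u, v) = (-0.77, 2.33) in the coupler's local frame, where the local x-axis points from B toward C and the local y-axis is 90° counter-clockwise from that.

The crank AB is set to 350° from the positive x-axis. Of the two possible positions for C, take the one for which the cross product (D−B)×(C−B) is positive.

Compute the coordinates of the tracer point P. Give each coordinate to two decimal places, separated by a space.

-0.19 0.82

A=(0,0), D=(10.00,0)
B = A + 2.00·(cos350°, sin350°) = (1.9696, -0.3473)
|BD| = 8.0379
circle(B,9.00) ∩ circle(D,6.00): a=6.8182, h=5.8747
  candidates: C₊=(8.5276,5.8165) cross=47.220; C₋=(9.0353,-5.9219) cross=-47.220
  mode + wants cross > 0 → take C=(8.5276,5.8165) (cross=47.220)
ex = (C−B)/|BC| = (0.7287,0.6849); ey = (-0.6849,0.7287)
P = B + -0.77·ex + 2.33·ey = (-0.1872,0.8231)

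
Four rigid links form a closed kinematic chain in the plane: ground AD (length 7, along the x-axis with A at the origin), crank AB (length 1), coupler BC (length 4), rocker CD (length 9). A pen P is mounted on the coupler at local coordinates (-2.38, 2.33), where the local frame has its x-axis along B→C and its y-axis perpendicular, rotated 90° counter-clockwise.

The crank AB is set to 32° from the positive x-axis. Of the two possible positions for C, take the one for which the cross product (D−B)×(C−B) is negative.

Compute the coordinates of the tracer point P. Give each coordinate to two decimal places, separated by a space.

4.15 0.98

A=(0,0), D=(7.00,0)
B = A + 1.00·(cos32°, sin32°) = (0.8480, 0.5299)
|BD| = 6.1747
circle(B,4.00) ∩ circle(D,9.00): a=-2.1760, h=3.3563
  candidates: C₊=(-1.0319,4.0606) cross=20.724; C₋=(-1.6080,-2.6273) cross=-20.724
  mode - wants cross < 0 → take C=(-1.6080,-2.6273) (cross=-20.724)
ex = (C−B)/|BC| = (-0.6140,-0.7893); ey = (0.7893,-0.6140)
P = B + -2.38·ex + 2.33·ey = (4.1485,0.9778)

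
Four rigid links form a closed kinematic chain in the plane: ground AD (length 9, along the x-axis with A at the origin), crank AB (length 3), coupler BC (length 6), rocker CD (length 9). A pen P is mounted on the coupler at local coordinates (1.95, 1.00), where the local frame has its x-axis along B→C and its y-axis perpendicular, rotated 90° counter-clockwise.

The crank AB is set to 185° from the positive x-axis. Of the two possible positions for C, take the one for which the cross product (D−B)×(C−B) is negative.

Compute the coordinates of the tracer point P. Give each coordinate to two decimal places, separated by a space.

A=(0,0), D=(9.00,0)
B = A + 3.00·(cos185°, sin185°) = (-2.9886, -0.2615)
|BD| = 11.9914
circle(B,6.00) ∩ circle(D,9.00): a=4.1194, h=4.3624
  candidates: C₊=(1.0347,4.1897) cross=52.312; C₋=(1.2249,-4.5330) cross=-52.312
  mode - wants cross < 0 → take C=(1.2249,-4.5330) (cross=-52.312)
ex = (C−B)/|BC| = (0.7023,-0.7119); ey = (0.7119,0.7023)
P = B + 1.95·ex + 1.00·ey = (-0.9073,-0.9475)

-0.91 -0.95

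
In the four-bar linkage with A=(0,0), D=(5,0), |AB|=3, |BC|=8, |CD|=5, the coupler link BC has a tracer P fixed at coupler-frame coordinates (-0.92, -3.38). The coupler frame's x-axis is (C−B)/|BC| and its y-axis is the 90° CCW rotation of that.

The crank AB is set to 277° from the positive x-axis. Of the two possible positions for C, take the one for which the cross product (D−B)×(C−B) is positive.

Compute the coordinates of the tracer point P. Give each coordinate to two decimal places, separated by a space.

A=(0,0), D=(5.00,0)
B = A + 3.00·(cos277°, sin277°) = (0.3656, -2.9776)
|BD| = 5.5085
circle(B,8.00) ∩ circle(D,5.00): a=6.2942, h=4.9379
  candidates: C₊=(2.9918,4.5790) cross=27.200; C₋=(8.3302,-3.7296) cross=-27.200
  mode + wants cross > 0 → take C=(2.9918,4.5790) (cross=27.200)
ex = (C−B)/|BC| = (0.3283,0.9446); ey = (-0.9446,0.3283)
P = B + -0.92·ex + -3.38·ey = (3.2563,-4.9562)

3.26 -4.96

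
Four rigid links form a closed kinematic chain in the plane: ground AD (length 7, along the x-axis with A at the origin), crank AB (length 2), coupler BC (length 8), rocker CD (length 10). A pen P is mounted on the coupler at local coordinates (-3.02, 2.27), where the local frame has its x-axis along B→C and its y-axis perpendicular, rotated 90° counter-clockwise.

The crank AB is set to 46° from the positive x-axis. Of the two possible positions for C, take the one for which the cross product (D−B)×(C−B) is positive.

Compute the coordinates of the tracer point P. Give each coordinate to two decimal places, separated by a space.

-1.50 -1.00

A=(0,0), D=(7.00,0)
B = A + 2.00·(cos46°, sin46°) = (1.3893, 1.4387)
|BD| = 5.7922
circle(B,8.00) ∩ circle(D,10.00): a=-0.2115, h=7.9972
  candidates: C₊=(3.1708,9.2378) cross=46.321; C₋=(-0.8019,-6.2554) cross=-46.321
  mode + wants cross > 0 → take C=(3.1708,9.2378) (cross=46.321)
ex = (C−B)/|BC| = (0.2227,0.9749); ey = (-0.9749,0.2227)
P = B + -3.02·ex + 2.27·ey = (-1.4962,-1.0000)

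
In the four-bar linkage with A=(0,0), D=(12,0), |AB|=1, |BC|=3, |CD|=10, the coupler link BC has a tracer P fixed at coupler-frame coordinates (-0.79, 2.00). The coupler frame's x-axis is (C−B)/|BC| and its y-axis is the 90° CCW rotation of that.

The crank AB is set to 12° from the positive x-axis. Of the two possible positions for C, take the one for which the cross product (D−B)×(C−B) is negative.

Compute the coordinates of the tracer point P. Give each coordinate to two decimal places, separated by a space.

2.42 1.80

A=(0,0), D=(12.00,0)
B = A + 1.00·(cos12°, sin12°) = (0.9781, 0.2079)
|BD| = 11.0238
circle(B,3.00) ∩ circle(D,10.00): a=1.3845, h=2.6614
  candidates: C₊=(2.4126,2.8428) cross=29.339; C₋=(2.3122,-2.4792) cross=-29.339
  mode - wants cross < 0 → take C=(2.3122,-2.4792) (cross=-29.339)
ex = (C−B)/|BC| = (0.4447,-0.8957); ey = (0.8957,0.4447)
P = B + -0.79·ex + 2.00·ey = (2.4182,1.8049)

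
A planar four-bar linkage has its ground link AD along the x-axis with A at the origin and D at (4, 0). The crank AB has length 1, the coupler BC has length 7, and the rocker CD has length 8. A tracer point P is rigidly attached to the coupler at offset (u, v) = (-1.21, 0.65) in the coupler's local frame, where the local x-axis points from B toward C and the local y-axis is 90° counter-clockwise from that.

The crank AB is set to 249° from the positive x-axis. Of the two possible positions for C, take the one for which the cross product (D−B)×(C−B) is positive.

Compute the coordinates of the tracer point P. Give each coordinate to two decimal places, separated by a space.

-0.84 -2.22

A=(0,0), D=(4.00,0)
B = A + 1.00·(cos249°, sin249°) = (-0.3584, -0.9336)
|BD| = 4.4572
circle(B,7.00) ∩ circle(D,8.00): a=0.5460, h=6.9787
  candidates: C₊=(-1.2862,6.0047) cross=31.106; C₋=(1.6372,-7.6431) cross=-31.106
  mode + wants cross > 0 → take C=(-1.2862,6.0047) (cross=31.106)
ex = (C−B)/|BC| = (-0.1326,0.9912); ey = (-0.9912,-0.1326)
P = B + -1.21·ex + 0.65·ey = (-0.8422,-2.2191)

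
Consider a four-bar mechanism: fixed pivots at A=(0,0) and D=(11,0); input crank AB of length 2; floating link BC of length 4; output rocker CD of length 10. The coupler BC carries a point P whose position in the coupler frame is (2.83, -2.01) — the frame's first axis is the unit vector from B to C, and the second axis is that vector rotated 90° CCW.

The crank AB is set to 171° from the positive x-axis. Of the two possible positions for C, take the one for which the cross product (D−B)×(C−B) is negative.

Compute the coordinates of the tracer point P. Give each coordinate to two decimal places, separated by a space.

-0.92 -2.99

A=(0,0), D=(11.00,0)
B = A + 2.00·(cos171°, sin171°) = (-1.9754, 0.3129)
|BD| = 12.9791
circle(B,4.00) ∩ circle(D,10.00): a=3.2536, h=2.3268
  candidates: C₊=(1.3334,2.5606) cross=30.200; C₋=(1.2212,-2.0917) cross=-30.200
  mode - wants cross < 0 → take C=(1.2212,-2.0917) (cross=-30.200)
ex = (C−B)/|BC| = (0.7991,-0.6011); ey = (0.6011,0.7991)
P = B + 2.83·ex + -2.01·ey = (-0.9221,-2.9946)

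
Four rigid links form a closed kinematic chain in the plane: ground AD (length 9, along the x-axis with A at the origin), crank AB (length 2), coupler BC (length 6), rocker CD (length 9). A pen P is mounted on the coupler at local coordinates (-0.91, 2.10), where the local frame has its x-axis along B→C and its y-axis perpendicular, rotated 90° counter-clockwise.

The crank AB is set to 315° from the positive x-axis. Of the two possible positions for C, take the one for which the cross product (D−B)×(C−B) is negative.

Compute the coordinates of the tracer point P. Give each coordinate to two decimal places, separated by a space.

A=(0,0), D=(9.00,0)
B = A + 2.00·(cos315°, sin315°) = (1.4142, -1.4142)
|BD| = 7.7165
circle(B,6.00) ∩ circle(D,9.00): a=0.9424, h=5.9255
  candidates: C₊=(1.2547,4.5837) cross=45.724; C₋=(3.4266,-7.0667) cross=-45.724
  mode - wants cross < 0 → take C=(3.4266,-7.0667) (cross=-45.724)
ex = (C−B)/|BC| = (0.3354,-0.9421); ey = (0.9421,0.3354)
P = B + -0.91·ex + 2.10·ey = (3.0874,0.1474)

3.09 0.15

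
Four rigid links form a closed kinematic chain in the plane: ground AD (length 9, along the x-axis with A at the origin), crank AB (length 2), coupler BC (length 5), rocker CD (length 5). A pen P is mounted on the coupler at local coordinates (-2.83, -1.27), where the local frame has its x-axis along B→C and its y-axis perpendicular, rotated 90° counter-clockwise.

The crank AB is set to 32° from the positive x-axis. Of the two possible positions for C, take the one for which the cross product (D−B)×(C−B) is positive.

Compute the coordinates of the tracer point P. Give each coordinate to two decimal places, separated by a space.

A=(0,0), D=(9.00,0)
B = A + 2.00·(cos32°, sin32°) = (1.6961, 1.0598)
|BD| = 7.3804
circle(B,5.00) ∩ circle(D,5.00): a=3.6902, h=3.3738
  candidates: C₊=(5.8325,3.8687) cross=24.900; C₋=(4.8636,-2.8089) cross=-24.900
  mode + wants cross > 0 → take C=(5.8325,3.8687) (cross=24.900)
ex = (C−B)/|BC| = (0.8273,0.5618); ey = (-0.5618,0.8273)
P = B + -2.83·ex + -1.27·ey = (0.0683,-1.5807)

0.07 -1.58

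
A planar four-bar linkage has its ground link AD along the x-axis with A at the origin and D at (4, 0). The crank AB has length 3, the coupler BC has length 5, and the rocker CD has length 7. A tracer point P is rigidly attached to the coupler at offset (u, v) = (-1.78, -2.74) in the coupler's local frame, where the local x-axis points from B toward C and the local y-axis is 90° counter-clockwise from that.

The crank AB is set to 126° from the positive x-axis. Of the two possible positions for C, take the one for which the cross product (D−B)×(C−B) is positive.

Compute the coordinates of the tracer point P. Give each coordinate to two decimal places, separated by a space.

-0.64 -0.64

A=(0,0), D=(4.00,0)
B = A + 3.00·(cos126°, sin126°) = (-1.7634, 2.4271)
|BD| = 6.2535
circle(B,5.00) ∩ circle(D,7.00): a=1.2079, h=4.8519
  candidates: C₊=(1.2329,6.4299) cross=30.342; C₋=(-2.5332,-2.5133) cross=-30.342
  mode + wants cross > 0 → take C=(1.2329,6.4299) (cross=30.342)
ex = (C−B)/|BC| = (0.5992,0.8006); ey = (-0.8006,0.5992)
P = B + -1.78·ex + -2.74·ey = (-0.6365,-0.6399)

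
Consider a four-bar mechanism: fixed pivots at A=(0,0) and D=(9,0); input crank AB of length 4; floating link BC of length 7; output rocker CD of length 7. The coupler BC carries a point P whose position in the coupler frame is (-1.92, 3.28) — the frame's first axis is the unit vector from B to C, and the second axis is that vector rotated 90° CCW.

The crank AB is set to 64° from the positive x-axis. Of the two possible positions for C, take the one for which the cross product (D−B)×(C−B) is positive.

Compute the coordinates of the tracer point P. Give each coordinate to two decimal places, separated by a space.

-1.49 5.57

A=(0,0), D=(9.00,0)
B = A + 4.00·(cos64°, sin64°) = (1.7535, 3.5952)
|BD| = 8.0893
circle(B,7.00) ∩ circle(D,7.00): a=4.0447, h=5.7132
  candidates: C₊=(7.9159,6.9155) cross=46.216; C₋=(2.8376,-3.3204) cross=-46.216
  mode + wants cross > 0 → take C=(7.9159,6.9155) (cross=46.216)
ex = (C−B)/|BC| = (0.8803,0.4743); ey = (-0.4743,0.8803)
P = B + -1.92·ex + 3.28·ey = (-1.4926,5.5720)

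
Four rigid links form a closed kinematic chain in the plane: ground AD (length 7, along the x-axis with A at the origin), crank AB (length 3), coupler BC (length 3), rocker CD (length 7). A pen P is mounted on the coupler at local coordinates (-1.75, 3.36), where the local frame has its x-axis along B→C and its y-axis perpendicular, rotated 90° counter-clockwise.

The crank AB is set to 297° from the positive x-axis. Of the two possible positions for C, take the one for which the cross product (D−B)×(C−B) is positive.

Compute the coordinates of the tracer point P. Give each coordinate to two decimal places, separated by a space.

-0.84 -5.76

A=(0,0), D=(7.00,0)
B = A + 3.00·(cos297°, sin297°) = (1.3620, -2.6730)
|BD| = 6.2396
circle(B,3.00) ∩ circle(D,7.00): a=-0.0856, h=2.9988
  candidates: C₊=(-0.0000,-0.0000) cross=18.711; C₋=(2.5693,-5.4193) cross=-18.711
  mode + wants cross > 0 → take C=(-0.0000,-0.0000) (cross=18.711)
ex = (C−B)/|BC| = (-0.4540,0.8910); ey = (-0.8910,-0.4540)
P = B + -1.75·ex + 3.36·ey = (-0.8373,-5.7577)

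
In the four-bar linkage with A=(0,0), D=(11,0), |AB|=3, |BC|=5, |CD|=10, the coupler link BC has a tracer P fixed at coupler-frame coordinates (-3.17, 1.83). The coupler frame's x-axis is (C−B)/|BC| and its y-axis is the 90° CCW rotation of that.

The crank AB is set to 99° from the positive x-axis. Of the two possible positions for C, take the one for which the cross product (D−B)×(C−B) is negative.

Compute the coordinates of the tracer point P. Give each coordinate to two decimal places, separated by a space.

A=(0,0), D=(11.00,0)
B = A + 3.00·(cos99°, sin99°) = (-0.4693, 2.9631)
|BD| = 11.8459
circle(B,5.00) ∩ circle(D,10.00): a=2.7573, h=4.1710
  candidates: C₊=(3.2436,6.3118) cross=49.409; C₋=(1.1570,-1.7651) cross=-49.409
  mode - wants cross < 0 → take C=(1.1570,-1.7651) (cross=-49.409)
ex = (C−B)/|BC| = (0.3253,-0.9456); ey = (0.9456,0.3253)
P = B + -3.17·ex + 1.83·ey = (0.2301,6.5559)

0.23 6.56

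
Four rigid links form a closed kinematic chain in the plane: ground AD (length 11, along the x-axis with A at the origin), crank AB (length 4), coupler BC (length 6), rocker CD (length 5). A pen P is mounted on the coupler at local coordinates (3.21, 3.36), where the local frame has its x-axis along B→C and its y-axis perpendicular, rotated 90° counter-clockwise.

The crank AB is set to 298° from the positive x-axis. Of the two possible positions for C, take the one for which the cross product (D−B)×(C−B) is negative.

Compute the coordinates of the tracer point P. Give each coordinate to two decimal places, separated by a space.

5.29 -0.37

A=(0,0), D=(11.00,0)
B = A + 4.00·(cos298°, sin298°) = (1.8779, -3.5318)
|BD| = 9.7819
circle(B,6.00) ∩ circle(D,5.00): a=5.4532, h=2.5024
  candidates: C₊=(6.0598,0.7708) cross=24.479; C₋=(7.8668,-3.8965) cross=-24.479
  mode - wants cross < 0 → take C=(7.8668,-3.8965) (cross=-24.479)
ex = (C−B)/|BC| = (0.9982,-0.0608); ey = (0.0608,0.9982)
P = B + 3.21·ex + 3.36·ey = (5.2862,-0.3731)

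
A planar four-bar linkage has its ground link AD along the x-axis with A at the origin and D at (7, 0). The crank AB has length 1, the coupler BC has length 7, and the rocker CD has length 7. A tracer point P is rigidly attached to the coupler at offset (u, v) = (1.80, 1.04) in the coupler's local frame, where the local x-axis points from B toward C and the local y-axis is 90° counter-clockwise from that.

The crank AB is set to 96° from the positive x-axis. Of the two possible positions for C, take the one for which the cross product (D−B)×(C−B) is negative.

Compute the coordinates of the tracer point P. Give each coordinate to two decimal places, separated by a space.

A=(0,0), D=(7.00,0)
B = A + 1.00·(cos96°, sin96°) = (-0.1045, 0.9945)
|BD| = 7.1738
circle(B,7.00) ∩ circle(D,7.00): a=3.5869, h=6.0112
  candidates: C₊=(4.2811,6.4504) cross=43.123; C₋=(2.6144,-5.4559) cross=-43.123
  mode - wants cross < 0 → take C=(2.6144,-5.4559) (cross=-43.123)
ex = (C−B)/|BC| = (0.3884,-0.9215); ey = (0.9215,0.3884)
P = B + 1.80·ex + 1.04·ey = (1.5530,-0.2602)

1.55 -0.26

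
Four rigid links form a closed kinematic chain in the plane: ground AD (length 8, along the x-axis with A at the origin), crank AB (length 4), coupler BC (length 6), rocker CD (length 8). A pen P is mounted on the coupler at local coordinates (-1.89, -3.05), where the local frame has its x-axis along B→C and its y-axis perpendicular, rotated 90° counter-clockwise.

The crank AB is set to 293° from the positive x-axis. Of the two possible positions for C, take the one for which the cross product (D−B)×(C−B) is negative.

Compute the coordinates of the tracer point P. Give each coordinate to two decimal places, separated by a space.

-1.89 -4.65

A=(0,0), D=(8.00,0)
B = A + 4.00·(cos293°, sin293°) = (1.5629, -3.6820)
|BD| = 7.4157
circle(B,6.00) ∩ circle(D,8.00): a=1.8200, h=5.7173
  candidates: C₊=(0.3040,2.1844) cross=42.398; C₋=(5.9815,-7.7412) cross=-42.398
  mode - wants cross < 0 → take C=(5.9815,-7.7412) (cross=-42.398)
ex = (C−B)/|BC| = (0.7364,-0.6765); ey = (0.6765,0.7364)
P = B + -1.89·ex + -3.05·ey = (-1.8923,-4.6495)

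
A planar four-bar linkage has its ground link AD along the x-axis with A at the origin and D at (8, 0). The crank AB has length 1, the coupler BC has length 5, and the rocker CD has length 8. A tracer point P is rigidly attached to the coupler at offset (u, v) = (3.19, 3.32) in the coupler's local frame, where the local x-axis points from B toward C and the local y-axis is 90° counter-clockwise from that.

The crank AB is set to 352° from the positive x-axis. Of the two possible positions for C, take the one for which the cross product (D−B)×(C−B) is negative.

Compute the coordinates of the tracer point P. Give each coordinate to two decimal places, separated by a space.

4.79 -2.74

A=(0,0), D=(8.00,0)
B = A + 1.00·(cos352°, sin352°) = (0.9903, -0.1392)
|BD| = 7.0111
circle(B,5.00) ∩ circle(D,8.00): a=0.7243, h=4.9473
  candidates: C₊=(1.6162,4.8215) cross=34.686; C₋=(1.8126,-5.0711) cross=-34.686
  mode - wants cross < 0 → take C=(1.8126,-5.0711) (cross=-34.686)
ex = (C−B)/|BC| = (0.1645,-0.9864); ey = (0.9864,0.1645)
P = B + 3.19·ex + 3.32·ey = (4.7897,-2.7397)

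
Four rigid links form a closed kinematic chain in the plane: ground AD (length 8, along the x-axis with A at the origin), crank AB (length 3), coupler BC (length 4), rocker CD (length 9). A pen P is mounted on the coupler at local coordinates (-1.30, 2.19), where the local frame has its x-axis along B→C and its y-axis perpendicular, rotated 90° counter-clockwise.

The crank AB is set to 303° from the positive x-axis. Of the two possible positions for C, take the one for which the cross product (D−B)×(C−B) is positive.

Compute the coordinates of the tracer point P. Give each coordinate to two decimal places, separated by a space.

A=(0,0), D=(8.00,0)
B = A + 3.00·(cos303°, sin303°) = (1.6339, -2.5160)
|BD| = 6.8452
circle(B,4.00) ∩ circle(D,9.00): a=-1.3252, h=3.7741
  candidates: C₊=(-0.9857,0.5068) cross=25.835; C₋=(1.7887,-6.5130) cross=-25.835
  mode + wants cross > 0 → take C=(-0.9857,0.5068) (cross=25.835)
ex = (C−B)/|BC| = (-0.6549,0.7557); ey = (-0.7557,-0.6549)
P = B + -1.30·ex + 2.19·ey = (0.8303,-4.9327)

0.83 -4.93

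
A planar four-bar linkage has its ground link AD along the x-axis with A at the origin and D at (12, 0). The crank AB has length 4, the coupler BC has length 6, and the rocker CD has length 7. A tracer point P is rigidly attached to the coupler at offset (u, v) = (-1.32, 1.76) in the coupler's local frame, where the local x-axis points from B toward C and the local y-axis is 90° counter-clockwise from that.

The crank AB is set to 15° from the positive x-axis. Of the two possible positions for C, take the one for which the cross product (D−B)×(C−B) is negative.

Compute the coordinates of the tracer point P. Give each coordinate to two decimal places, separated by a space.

A=(0,0), D=(12.00,0)
B = A + 4.00·(cos15°, sin15°) = (3.8637, 1.0353)
|BD| = 8.2019
circle(B,6.00) ∩ circle(D,7.00): a=3.3084, h=5.0054
  candidates: C₊=(7.7775,5.5830) cross=41.054; C₋=(6.5139,-4.3477) cross=-41.054
  mode - wants cross < 0 → take C=(6.5139,-4.3477) (cross=-41.054)
ex = (C−B)/|BC| = (0.4417,-0.8972); ey = (0.8972,0.4417)
P = B + -1.32·ex + 1.76·ey = (4.8597,2.9969)

4.86 3.00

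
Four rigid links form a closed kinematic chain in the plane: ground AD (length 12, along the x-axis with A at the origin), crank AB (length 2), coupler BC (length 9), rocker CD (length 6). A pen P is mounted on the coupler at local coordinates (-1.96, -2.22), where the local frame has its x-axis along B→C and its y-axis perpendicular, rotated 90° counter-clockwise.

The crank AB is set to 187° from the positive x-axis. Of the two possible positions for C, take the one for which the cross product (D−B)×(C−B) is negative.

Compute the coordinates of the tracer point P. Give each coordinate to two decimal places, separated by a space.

-4.48 -1.83

A=(0,0), D=(12.00,0)
B = A + 2.00·(cos187°, sin187°) = (-1.9851, -0.2437)
|BD| = 13.9872
circle(B,9.00) ∩ circle(D,6.00): a=8.6022, h=2.6461
  candidates: C₊=(6.5697,2.5519) cross=37.011; C₋=(6.6619,-2.7395) cross=-37.011
  mode - wants cross < 0 → take C=(6.6619,-2.7395) (cross=-37.011)
ex = (C−B)/|BC| = (0.9608,-0.2773); ey = (0.2773,0.9608)
P = B + -1.96·ex + -2.22·ey = (-4.4839,-1.8331)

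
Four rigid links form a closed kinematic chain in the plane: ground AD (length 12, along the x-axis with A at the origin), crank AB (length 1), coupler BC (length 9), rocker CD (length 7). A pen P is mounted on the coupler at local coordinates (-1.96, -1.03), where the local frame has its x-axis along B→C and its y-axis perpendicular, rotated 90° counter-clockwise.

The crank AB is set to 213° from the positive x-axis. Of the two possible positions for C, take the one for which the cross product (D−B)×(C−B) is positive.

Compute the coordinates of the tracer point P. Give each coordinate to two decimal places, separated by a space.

A=(0,0), D=(12.00,0)
B = A + 1.00·(cos213°, sin213°) = (-0.8387, -0.5446)
|BD| = 12.8502
circle(B,9.00) ∩ circle(D,7.00): a=7.6702, h=4.7083
  candidates: C₊=(6.6251,4.4845) cross=60.502; C₋=(7.0242,-4.9236) cross=-60.502
  mode + wants cross > 0 → take C=(6.6251,4.4845) (cross=60.502)
ex = (C−B)/|BC| = (0.8293,0.5588); ey = (-0.5588,0.8293)
P = B + -1.96·ex + -1.03·ey = (-1.8886,-2.4941)

-1.89 -2.49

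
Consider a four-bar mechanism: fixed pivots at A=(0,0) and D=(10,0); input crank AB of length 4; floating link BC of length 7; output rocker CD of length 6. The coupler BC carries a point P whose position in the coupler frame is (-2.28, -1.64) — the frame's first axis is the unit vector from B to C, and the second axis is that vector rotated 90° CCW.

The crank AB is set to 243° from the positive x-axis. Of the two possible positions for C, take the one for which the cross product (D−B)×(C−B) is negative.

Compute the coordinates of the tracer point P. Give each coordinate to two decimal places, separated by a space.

-4.10 -5.20

A=(0,0), D=(10.00,0)
B = A + 4.00·(cos243°, sin243°) = (-1.8160, -3.5640)
|BD| = 12.3418
circle(B,7.00) ∩ circle(D,6.00): a=6.6976, h=2.0354
  candidates: C₊=(4.0085,0.3188) cross=25.120; C₋=(5.1840,-3.5786) cross=-25.120
  mode - wants cross < 0 → take C=(5.1840,-3.5786) (cross=-25.120)
ex = (C−B)/|BC| = (1.0000,-0.0021); ey = (0.0021,1.0000)
P = B + -2.28·ex + -1.64·ey = (-4.0994,-5.1993)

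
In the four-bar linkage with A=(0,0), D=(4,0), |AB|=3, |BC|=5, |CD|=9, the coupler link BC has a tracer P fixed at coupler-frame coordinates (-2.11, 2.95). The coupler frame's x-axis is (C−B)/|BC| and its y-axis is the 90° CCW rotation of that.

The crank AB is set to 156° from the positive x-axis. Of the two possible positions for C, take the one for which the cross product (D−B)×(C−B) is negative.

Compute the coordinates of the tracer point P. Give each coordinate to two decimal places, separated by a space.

A=(0,0), D=(4.00,0)
B = A + 3.00·(cos156°, sin156°) = (-2.7406, 1.2202)
|BD| = 6.8502
circle(B,5.00) ∩ circle(D,9.00): a=-0.6624, h=4.9559
  candidates: C₊=(-2.5096,6.2149) cross=33.949; C₋=(-4.2752,-3.5385) cross=-33.949
  mode - wants cross < 0 → take C=(-4.2752,-3.5385) (cross=-33.949)
ex = (C−B)/|BC| = (-0.3069,-0.9517); ey = (0.9517,-0.3069)
P = B + -2.11·ex + 2.95·ey = (0.7146,2.3230)

0.71 2.32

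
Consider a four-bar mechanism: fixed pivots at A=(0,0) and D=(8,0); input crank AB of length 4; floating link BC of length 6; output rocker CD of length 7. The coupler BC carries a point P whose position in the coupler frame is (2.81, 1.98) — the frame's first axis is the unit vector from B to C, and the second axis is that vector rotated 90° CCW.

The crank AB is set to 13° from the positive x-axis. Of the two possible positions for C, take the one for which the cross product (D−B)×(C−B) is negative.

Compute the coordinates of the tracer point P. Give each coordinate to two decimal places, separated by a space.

A=(0,0), D=(8.00,0)
B = A + 4.00·(cos13°, sin13°) = (3.8975, 0.8998)
|BD| = 4.2000
circle(B,6.00) ∩ circle(D,7.00): a=0.5524, h=5.9745
  candidates: C₊=(5.7170,6.6173) cross=25.093; C₋=(3.1571,-5.0543) cross=-25.093
  mode - wants cross < 0 → take C=(3.1571,-5.0543) (cross=-25.093)
ex = (C−B)/|BC| = (-0.1234,-0.9924); ey = (0.9924,-0.1234)
P = B + 2.81·ex + 1.98·ey = (5.5156,-2.1330)

5.52 -2.13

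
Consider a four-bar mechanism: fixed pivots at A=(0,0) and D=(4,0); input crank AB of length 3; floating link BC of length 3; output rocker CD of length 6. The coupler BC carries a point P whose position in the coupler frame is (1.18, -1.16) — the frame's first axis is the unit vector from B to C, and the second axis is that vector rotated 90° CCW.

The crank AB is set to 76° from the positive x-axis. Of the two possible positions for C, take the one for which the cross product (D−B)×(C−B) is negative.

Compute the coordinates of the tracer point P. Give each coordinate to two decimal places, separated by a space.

A=(0,0), D=(4.00,0)
B = A + 3.00·(cos76°, sin76°) = (0.7258, 2.9109)
|BD| = 4.3811
circle(B,3.00) ∩ circle(D,6.00): a=-0.8909, h=2.8647
  candidates: C₊=(1.9633,5.6437) cross=12.550; C₋=(-1.8434,1.3619) cross=-12.550
  mode - wants cross < 0 → take C=(-1.8434,1.3619) (cross=-12.550)
ex = (C−B)/|BC| = (-0.8564,-0.5163); ey = (0.5163,-0.8564)
P = B + 1.18·ex + -1.16·ey = (-0.8837,3.2950)

-0.88 3.30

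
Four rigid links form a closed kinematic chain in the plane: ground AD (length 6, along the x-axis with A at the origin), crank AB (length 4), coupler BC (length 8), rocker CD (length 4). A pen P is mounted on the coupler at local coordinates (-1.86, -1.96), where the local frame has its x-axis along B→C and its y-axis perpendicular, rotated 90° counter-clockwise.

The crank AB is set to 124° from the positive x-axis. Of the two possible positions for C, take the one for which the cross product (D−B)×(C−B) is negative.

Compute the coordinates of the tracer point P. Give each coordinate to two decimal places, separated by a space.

-4.94 3.42

A=(0,0), D=(6.00,0)
B = A + 4.00·(cos124°, sin124°) = (-2.2368, 3.3162)
|BD| = 8.8793
circle(B,8.00) ∩ circle(D,4.00): a=7.1426, h=3.6033
  candidates: C₊=(5.7347,3.9912) cross=31.995; C₋=(3.0432,-2.6940) cross=-31.995
  mode - wants cross < 0 → take C=(3.0432,-2.6940) (cross=-31.995)
ex = (C−B)/|BC| = (0.6600,-0.7513); ey = (0.7513,0.6600)
P = B + -1.86·ex + -1.96·ey = (-4.9369,3.4199)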